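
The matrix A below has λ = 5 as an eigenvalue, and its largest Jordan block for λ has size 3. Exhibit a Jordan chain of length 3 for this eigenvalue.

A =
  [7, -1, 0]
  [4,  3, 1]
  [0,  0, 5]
A Jordan chain for λ = 5 of length 3:
v_1 = (-1, -2, 0)ᵀ
v_2 = (0, 1, 0)ᵀ
v_3 = (0, 0, 1)ᵀ

Let N = A − (5)·I. We want v_3 with N^3 v_3 = 0 but N^2 v_3 ≠ 0; then v_{j-1} := N · v_j for j = 3, …, 2.

Pick v_3 = (0, 0, 1)ᵀ.
Then v_2 = N · v_3 = (0, 1, 0)ᵀ.
Then v_1 = N · v_2 = (-1, -2, 0)ᵀ.

Sanity check: (A − (5)·I) v_1 = (0, 0, 0)ᵀ = 0. ✓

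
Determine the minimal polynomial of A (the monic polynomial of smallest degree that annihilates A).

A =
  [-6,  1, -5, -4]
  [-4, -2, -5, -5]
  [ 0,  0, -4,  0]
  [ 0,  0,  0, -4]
x^3 + 12*x^2 + 48*x + 64

The characteristic polynomial is χ_A(x) = (x + 4)^4, so the eigenvalues are known. The minimal polynomial is
  m_A(x) = Π_λ (x − λ)^{k_λ}
where k_λ is the size of the *largest* Jordan block for λ (equivalently, the smallest k with (A − λI)^k v = 0 for every generalised eigenvector v of λ).

  λ = -4: largest Jordan block has size 3, contributing (x + 4)^3

So m_A(x) = (x + 4)^3 = x^3 + 12*x^2 + 48*x + 64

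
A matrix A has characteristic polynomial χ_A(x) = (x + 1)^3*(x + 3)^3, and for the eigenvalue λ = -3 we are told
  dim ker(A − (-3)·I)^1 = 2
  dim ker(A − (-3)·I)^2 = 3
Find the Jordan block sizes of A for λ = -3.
Block sizes for λ = -3: [2, 1]

From the dimensions of kernels of powers, the number of Jordan blocks of size at least j is d_j − d_{j−1} where d_j = dim ker(N^j) (with d_0 = 0). Computing the differences gives [2, 1].
The number of blocks of size exactly k is (#blocks of size ≥ k) − (#blocks of size ≥ k + 1), so the partition is: 1 block(s) of size 1, 1 block(s) of size 2.
In nonincreasing order the block sizes are [2, 1].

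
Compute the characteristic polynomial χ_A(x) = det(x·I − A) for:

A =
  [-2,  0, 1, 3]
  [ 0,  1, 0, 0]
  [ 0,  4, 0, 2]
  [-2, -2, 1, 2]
x^4 - x^3

Expanding det(x·I − A) (e.g. by cofactor expansion or by noting that A is similar to its Jordan form J, which has the same characteristic polynomial as A) gives
  χ_A(x) = x^4 - x^3
which factors as x^3*(x - 1). The eigenvalues (with algebraic multiplicities) are λ = 0 with multiplicity 3, λ = 1 with multiplicity 1.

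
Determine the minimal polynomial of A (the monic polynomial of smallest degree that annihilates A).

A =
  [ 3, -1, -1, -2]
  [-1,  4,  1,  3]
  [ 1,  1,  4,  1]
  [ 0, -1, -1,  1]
x^2 - 6*x + 9

The characteristic polynomial is χ_A(x) = (x - 3)^4, so the eigenvalues are known. The minimal polynomial is
  m_A(x) = Π_λ (x − λ)^{k_λ}
where k_λ is the size of the *largest* Jordan block for λ (equivalently, the smallest k with (A − λI)^k v = 0 for every generalised eigenvector v of λ).

  λ = 3: largest Jordan block has size 2, contributing (x − 3)^2

So m_A(x) = (x - 3)^2 = x^2 - 6*x + 9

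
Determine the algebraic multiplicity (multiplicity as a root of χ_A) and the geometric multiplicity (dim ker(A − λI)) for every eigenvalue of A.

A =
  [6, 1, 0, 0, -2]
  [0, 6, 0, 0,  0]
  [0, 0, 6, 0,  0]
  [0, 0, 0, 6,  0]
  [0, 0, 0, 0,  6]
λ = 6: alg = 5, geom = 4

Step 1 — factor the characteristic polynomial to read off the algebraic multiplicities:
  χ_A(x) = (x - 6)^5

Step 2 — compute geometric multiplicities via the rank-nullity identity g(λ) = n − rank(A − λI):
  rank(A − (6)·I) = 1, so dim ker(A − (6)·I) = n − 1 = 4

Summary:
  λ = 6: algebraic multiplicity = 5, geometric multiplicity = 4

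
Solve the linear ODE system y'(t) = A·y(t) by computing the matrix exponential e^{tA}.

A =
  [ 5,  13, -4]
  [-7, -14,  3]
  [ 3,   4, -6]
e^{tA} =
  [-3*t^2*exp(-5*t)/2 + 10*t*exp(-5*t) + exp(-5*t), -3*t^2*exp(-5*t)/2 + 13*t*exp(-5*t), 3*t^2*exp(-5*t)/2 - 4*t*exp(-5*t)]
  [t^2*exp(-5*t) - 7*t*exp(-5*t), t^2*exp(-5*t) - 9*t*exp(-5*t) + exp(-5*t), -t^2*exp(-5*t) + 3*t*exp(-5*t)]
  [-t^2*exp(-5*t)/2 + 3*t*exp(-5*t), -t^2*exp(-5*t)/2 + 4*t*exp(-5*t), t^2*exp(-5*t)/2 - t*exp(-5*t) + exp(-5*t)]

Strategy: write A = P · J · P⁻¹ where J is a Jordan canonical form, so e^{tA} = P · e^{tJ} · P⁻¹, and e^{tJ} can be computed block-by-block.

A has Jordan form
J =
  [-5,  1,  0]
  [ 0, -5,  1]
  [ 0,  0, -5]
(up to reordering of blocks).

Per-block formulas:
  For a 3×3 Jordan block J_3(-5): exp(t · J_3(-5)) = e^(-5t)·(I + t·N + (t^2/2)·N^2), where N is the 3×3 nilpotent shift.

After assembling e^{tJ} and conjugating by P, we get:

e^{tA} =
  [-3*t^2*exp(-5*t)/2 + 10*t*exp(-5*t) + exp(-5*t), -3*t^2*exp(-5*t)/2 + 13*t*exp(-5*t), 3*t^2*exp(-5*t)/2 - 4*t*exp(-5*t)]
  [t^2*exp(-5*t) - 7*t*exp(-5*t), t^2*exp(-5*t) - 9*t*exp(-5*t) + exp(-5*t), -t^2*exp(-5*t) + 3*t*exp(-5*t)]
  [-t^2*exp(-5*t)/2 + 3*t*exp(-5*t), -t^2*exp(-5*t)/2 + 4*t*exp(-5*t), t^2*exp(-5*t)/2 - t*exp(-5*t) + exp(-5*t)]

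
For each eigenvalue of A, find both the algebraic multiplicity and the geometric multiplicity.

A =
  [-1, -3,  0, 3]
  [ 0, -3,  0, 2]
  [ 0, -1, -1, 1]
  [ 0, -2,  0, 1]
λ = -1: alg = 4, geom = 3

Step 1 — factor the characteristic polynomial to read off the algebraic multiplicities:
  χ_A(x) = (x + 1)^4

Step 2 — compute geometric multiplicities via the rank-nullity identity g(λ) = n − rank(A − λI):
  rank(A − (-1)·I) = 1, so dim ker(A − (-1)·I) = n − 1 = 3

Summary:
  λ = -1: algebraic multiplicity = 4, geometric multiplicity = 3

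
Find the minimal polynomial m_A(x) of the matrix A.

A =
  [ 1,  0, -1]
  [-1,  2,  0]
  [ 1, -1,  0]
x^3 - 3*x^2 + 3*x - 1

The characteristic polynomial is χ_A(x) = (x - 1)^3, so the eigenvalues are known. The minimal polynomial is
  m_A(x) = Π_λ (x − λ)^{k_λ}
where k_λ is the size of the *largest* Jordan block for λ (equivalently, the smallest k with (A − λI)^k v = 0 for every generalised eigenvector v of λ).

  λ = 1: largest Jordan block has size 3, contributing (x − 1)^3

So m_A(x) = (x - 1)^3 = x^3 - 3*x^2 + 3*x - 1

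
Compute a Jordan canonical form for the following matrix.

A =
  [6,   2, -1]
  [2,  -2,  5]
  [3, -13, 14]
J_3(6)

The characteristic polynomial is
  det(x·I − A) = x^3 - 18*x^2 + 108*x - 216 = (x - 6)^3

Eigenvalues and multiplicities (the geometric multiplicity of λ is n − rank(A − λI), which equals the number of Jordan blocks for λ):
  λ = 6: algebraic multiplicity = 3, geometric multiplicity = 1

Determining the block sizes for each eigenvalue:
  λ = 6: one block (gm = 1), so the single block has size am = 3 → block sizes [3]

Assembling the blocks gives a Jordan form
J =
  [6, 1, 0]
  [0, 6, 1]
  [0, 0, 6]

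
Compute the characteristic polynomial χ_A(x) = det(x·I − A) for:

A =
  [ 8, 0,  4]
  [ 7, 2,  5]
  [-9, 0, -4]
x^3 - 6*x^2 + 12*x - 8

Expanding det(x·I − A) (e.g. by cofactor expansion or by noting that A is similar to its Jordan form J, which has the same characteristic polynomial as A) gives
  χ_A(x) = x^3 - 6*x^2 + 12*x - 8
which factors as (x - 2)^3. The eigenvalues (with algebraic multiplicities) are λ = 2 with multiplicity 3.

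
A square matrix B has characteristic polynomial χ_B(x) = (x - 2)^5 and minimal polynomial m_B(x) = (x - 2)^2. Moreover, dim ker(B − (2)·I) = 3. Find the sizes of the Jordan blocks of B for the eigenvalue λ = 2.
Block sizes for λ = 2: [2, 2, 1]

Step 1 — from the characteristic polynomial, algebraic multiplicity of λ = 2 is 5. From dim ker(B − (2)·I) = 3, there are exactly 3 Jordan blocks for λ = 2.
Step 2 — from the minimal polynomial, the factor (x − 2)^2 tells us the largest block for λ = 2 has size 2.
Step 3 — with total size 5, 3 blocks, and largest block 2, the block sizes (in nonincreasing order) are [2, 2, 1].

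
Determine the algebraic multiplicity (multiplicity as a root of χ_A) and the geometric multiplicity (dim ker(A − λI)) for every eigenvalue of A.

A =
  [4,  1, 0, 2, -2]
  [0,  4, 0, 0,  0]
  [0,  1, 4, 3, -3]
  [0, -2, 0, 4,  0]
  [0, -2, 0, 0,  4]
λ = 4: alg = 5, geom = 3

Step 1 — factor the characteristic polynomial to read off the algebraic multiplicities:
  χ_A(x) = (x - 4)^5

Step 2 — compute geometric multiplicities via the rank-nullity identity g(λ) = n − rank(A − λI):
  rank(A − (4)·I) = 2, so dim ker(A − (4)·I) = n − 2 = 3

Summary:
  λ = 4: algebraic multiplicity = 5, geometric multiplicity = 3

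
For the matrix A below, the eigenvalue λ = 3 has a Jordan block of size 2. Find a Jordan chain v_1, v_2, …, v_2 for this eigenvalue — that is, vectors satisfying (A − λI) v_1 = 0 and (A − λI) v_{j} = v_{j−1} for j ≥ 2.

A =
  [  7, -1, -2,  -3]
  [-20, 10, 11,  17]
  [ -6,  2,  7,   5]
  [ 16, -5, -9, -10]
A Jordan chain for λ = 3 of length 2:
v_1 = (1, -2, 0, 2)ᵀ
v_2 = (1, 1, 1, 0)ᵀ

Let N = A − (3)·I. We want v_2 with N^2 v_2 = 0 but N^1 v_2 ≠ 0; then v_{j-1} := N · v_j for j = 2, …, 2.

Pick v_2 = (1, 1, 1, 0)ᵀ.
Then v_1 = N · v_2 = (1, -2, 0, 2)ᵀ.

Sanity check: (A − (3)·I) v_1 = (0, 0, 0, 0)ᵀ = 0. ✓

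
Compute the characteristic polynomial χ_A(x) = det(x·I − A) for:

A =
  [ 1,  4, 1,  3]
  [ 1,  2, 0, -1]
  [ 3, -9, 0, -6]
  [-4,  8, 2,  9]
x^4 - 12*x^3 + 54*x^2 - 108*x + 81

Expanding det(x·I − A) (e.g. by cofactor expansion or by noting that A is similar to its Jordan form J, which has the same characteristic polynomial as A) gives
  χ_A(x) = x^4 - 12*x^3 + 54*x^2 - 108*x + 81
which factors as (x - 3)^4. The eigenvalues (with algebraic multiplicities) are λ = 3 with multiplicity 4.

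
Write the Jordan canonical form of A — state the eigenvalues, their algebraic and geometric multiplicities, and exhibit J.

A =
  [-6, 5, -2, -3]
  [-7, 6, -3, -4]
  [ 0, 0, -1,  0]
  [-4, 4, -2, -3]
J_3(-1) ⊕ J_1(-1)

The characteristic polynomial is
  det(x·I − A) = x^4 + 4*x^3 + 6*x^2 + 4*x + 1 = (x + 1)^4

Eigenvalues and multiplicities (the geometric multiplicity of λ is n − rank(A − λI), which equals the number of Jordan blocks for λ):
  λ = -1: algebraic multiplicity = 4, geometric multiplicity = 2

Determining the block sizes for each eigenvalue:
  λ = -1: with am = 4 and gm = 2, the partition is not yet determined (e.g. several partitions of 4 into 2 parts exist). Let N = A − (-1)·I. Computing rank(N^1) = 2, rank(N^2) = 1, rank(N^3) = 0; the number of blocks of size ≥ j is rank(N^{j−1}) − rank(N^j), giving [2, 1, 1]. So we have 1 block(s) of size 3, 1 block(s) of size 1 → block sizes [3, 1]

Assembling the blocks gives a Jordan form
J =
  [-1,  1,  0,  0]
  [ 0, -1,  1,  0]
  [ 0,  0, -1,  0]
  [ 0,  0,  0, -1]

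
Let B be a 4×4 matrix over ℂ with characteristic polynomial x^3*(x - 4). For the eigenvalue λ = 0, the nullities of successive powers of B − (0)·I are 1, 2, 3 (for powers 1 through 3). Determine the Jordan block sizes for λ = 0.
Block sizes for λ = 0: [3]

From the dimensions of kernels of powers, the number of Jordan blocks of size at least j is d_j − d_{j−1} where d_j = dim ker(N^j) (with d_0 = 0). Computing the differences gives [1, 1, 1].
The number of blocks of size exactly k is (#blocks of size ≥ k) − (#blocks of size ≥ k + 1), so the partition is: 1 block(s) of size 3.
In nonincreasing order the block sizes are [3].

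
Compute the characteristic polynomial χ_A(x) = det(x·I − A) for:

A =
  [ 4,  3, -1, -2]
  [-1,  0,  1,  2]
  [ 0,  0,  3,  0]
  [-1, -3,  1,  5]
x^4 - 12*x^3 + 54*x^2 - 108*x + 81

Expanding det(x·I − A) (e.g. by cofactor expansion or by noting that A is similar to its Jordan form J, which has the same characteristic polynomial as A) gives
  χ_A(x) = x^4 - 12*x^3 + 54*x^2 - 108*x + 81
which factors as (x - 3)^4. The eigenvalues (with algebraic multiplicities) are λ = 3 with multiplicity 4.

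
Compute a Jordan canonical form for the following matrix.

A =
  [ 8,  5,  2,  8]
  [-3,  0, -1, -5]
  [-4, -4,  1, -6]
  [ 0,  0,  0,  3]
J_3(3) ⊕ J_1(3)

The characteristic polynomial is
  det(x·I − A) = x^4 - 12*x^3 + 54*x^2 - 108*x + 81 = (x - 3)^4

Eigenvalues and multiplicities (the geometric multiplicity of λ is n − rank(A − λI), which equals the number of Jordan blocks for λ):
  λ = 3: algebraic multiplicity = 4, geometric multiplicity = 2

Determining the block sizes for each eigenvalue:
  λ = 3: with am = 4 and gm = 2, the partition is not yet determined (e.g. several partitions of 4 into 2 parts exist). Let N = A − (3)·I. Computing rank(N^1) = 2, rank(N^2) = 1, rank(N^3) = 0; the number of blocks of size ≥ j is rank(N^{j−1}) − rank(N^j), giving [2, 1, 1]. So we have 1 block(s) of size 3, 1 block(s) of size 1 → block sizes [3, 1]

Assembling the blocks gives a Jordan form
J =
  [3, 1, 0, 0]
  [0, 3, 1, 0]
  [0, 0, 3, 0]
  [0, 0, 0, 3]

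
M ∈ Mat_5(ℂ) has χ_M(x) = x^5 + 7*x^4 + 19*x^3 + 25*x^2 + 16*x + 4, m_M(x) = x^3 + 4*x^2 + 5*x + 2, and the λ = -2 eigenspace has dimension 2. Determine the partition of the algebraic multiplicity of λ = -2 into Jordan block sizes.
Block sizes for λ = -2: [1, 1]

Step 1 — from the characteristic polynomial, algebraic multiplicity of λ = -2 is 2. From dim ker(M − (-2)·I) = 2, there are exactly 2 Jordan blocks for λ = -2.
Step 2 — from the minimal polynomial, the factor (x + 2) tells us the largest block for λ = -2 has size 1.
Step 3 — with total size 2, 2 blocks, and largest block 1, the block sizes (in nonincreasing order) are [1, 1].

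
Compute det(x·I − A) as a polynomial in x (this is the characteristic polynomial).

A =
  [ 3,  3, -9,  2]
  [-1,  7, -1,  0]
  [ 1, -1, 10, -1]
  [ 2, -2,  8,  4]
x^4 - 24*x^3 + 216*x^2 - 864*x + 1296

Expanding det(x·I − A) (e.g. by cofactor expansion or by noting that A is similar to its Jordan form J, which has the same characteristic polynomial as A) gives
  χ_A(x) = x^4 - 24*x^3 + 216*x^2 - 864*x + 1296
which factors as (x - 6)^4. The eigenvalues (with algebraic multiplicities) are λ = 6 with multiplicity 4.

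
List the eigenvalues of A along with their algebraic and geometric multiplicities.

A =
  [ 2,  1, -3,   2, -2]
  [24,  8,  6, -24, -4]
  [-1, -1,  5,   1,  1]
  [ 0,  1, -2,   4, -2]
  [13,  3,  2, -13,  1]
λ = 4: alg = 5, geom = 2

Step 1 — factor the characteristic polynomial to read off the algebraic multiplicities:
  χ_A(x) = (x - 4)^5

Step 2 — compute geometric multiplicities via the rank-nullity identity g(λ) = n − rank(A − λI):
  rank(A − (4)·I) = 3, so dim ker(A − (4)·I) = n − 3 = 2

Summary:
  λ = 4: algebraic multiplicity = 5, geometric multiplicity = 2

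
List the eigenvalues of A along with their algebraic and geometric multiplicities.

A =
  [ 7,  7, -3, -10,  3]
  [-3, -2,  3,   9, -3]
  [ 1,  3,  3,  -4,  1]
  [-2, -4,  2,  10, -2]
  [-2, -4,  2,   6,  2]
λ = 4: alg = 5, geom = 3

Step 1 — factor the characteristic polynomial to read off the algebraic multiplicities:
  χ_A(x) = (x - 4)^5

Step 2 — compute geometric multiplicities via the rank-nullity identity g(λ) = n − rank(A − λI):
  rank(A − (4)·I) = 2, so dim ker(A − (4)·I) = n − 2 = 3

Summary:
  λ = 4: algebraic multiplicity = 5, geometric multiplicity = 3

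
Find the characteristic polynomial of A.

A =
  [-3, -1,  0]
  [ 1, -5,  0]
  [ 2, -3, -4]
x^3 + 12*x^2 + 48*x + 64

Expanding det(x·I − A) (e.g. by cofactor expansion or by noting that A is similar to its Jordan form J, which has the same characteristic polynomial as A) gives
  χ_A(x) = x^3 + 12*x^2 + 48*x + 64
which factors as (x + 4)^3. The eigenvalues (with algebraic multiplicities) are λ = -4 with multiplicity 3.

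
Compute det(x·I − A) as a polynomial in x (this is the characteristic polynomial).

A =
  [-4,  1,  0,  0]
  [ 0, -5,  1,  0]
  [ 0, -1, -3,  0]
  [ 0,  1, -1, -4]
x^4 + 16*x^3 + 96*x^2 + 256*x + 256

Expanding det(x·I − A) (e.g. by cofactor expansion or by noting that A is similar to its Jordan form J, which has the same characteristic polynomial as A) gives
  χ_A(x) = x^4 + 16*x^3 + 96*x^2 + 256*x + 256
which factors as (x + 4)^4. The eigenvalues (with algebraic multiplicities) are λ = -4 with multiplicity 4.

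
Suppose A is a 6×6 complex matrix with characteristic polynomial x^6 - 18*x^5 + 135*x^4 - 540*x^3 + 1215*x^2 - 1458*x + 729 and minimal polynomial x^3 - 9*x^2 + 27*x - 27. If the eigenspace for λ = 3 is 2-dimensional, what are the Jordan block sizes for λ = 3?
Block sizes for λ = 3: [3, 3]

Step 1 — from the characteristic polynomial, algebraic multiplicity of λ = 3 is 6. From dim ker(A − (3)·I) = 2, there are exactly 2 Jordan blocks for λ = 3.
Step 2 — from the minimal polynomial, the factor (x − 3)^3 tells us the largest block for λ = 3 has size 3.
Step 3 — with total size 6, 2 blocks, and largest block 3, the block sizes (in nonincreasing order) are [3, 3].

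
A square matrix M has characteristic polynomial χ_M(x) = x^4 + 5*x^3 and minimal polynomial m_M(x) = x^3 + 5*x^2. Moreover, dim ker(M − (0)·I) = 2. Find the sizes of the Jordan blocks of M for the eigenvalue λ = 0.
Block sizes for λ = 0: [2, 1]

Step 1 — from the characteristic polynomial, algebraic multiplicity of λ = 0 is 3. From dim ker(M − (0)·I) = 2, there are exactly 2 Jordan blocks for λ = 0.
Step 2 — from the minimal polynomial, the factor (x − 0)^2 tells us the largest block for λ = 0 has size 2.
Step 3 — with total size 3, 2 blocks, and largest block 2, the block sizes (in nonincreasing order) are [2, 1].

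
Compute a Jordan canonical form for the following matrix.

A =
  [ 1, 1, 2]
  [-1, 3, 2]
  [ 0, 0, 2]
J_2(2) ⊕ J_1(2)

The characteristic polynomial is
  det(x·I − A) = x^3 - 6*x^2 + 12*x - 8 = (x - 2)^3

Eigenvalues and multiplicities (the geometric multiplicity of λ is n − rank(A − λI), which equals the number of Jordan blocks for λ):
  λ = 2: algebraic multiplicity = 3, geometric multiplicity = 2

Determining the block sizes for each eigenvalue:
  λ = 2: 2 blocks summing to 3 forces exactly one block of size 2 and the rest size 1 → block sizes [2, 1]

Assembling the blocks gives a Jordan form
J =
  [2, 1, 0]
  [0, 2, 0]
  [0, 0, 2]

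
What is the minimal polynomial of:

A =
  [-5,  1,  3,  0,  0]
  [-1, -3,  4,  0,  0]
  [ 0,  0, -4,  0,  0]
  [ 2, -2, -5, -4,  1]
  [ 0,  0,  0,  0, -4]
x^3 + 12*x^2 + 48*x + 64

The characteristic polynomial is χ_A(x) = (x + 4)^5, so the eigenvalues are known. The minimal polynomial is
  m_A(x) = Π_λ (x − λ)^{k_λ}
where k_λ is the size of the *largest* Jordan block for λ (equivalently, the smallest k with (A − λI)^k v = 0 for every generalised eigenvector v of λ).

  λ = -4: largest Jordan block has size 3, contributing (x + 4)^3

So m_A(x) = (x + 4)^3 = x^3 + 12*x^2 + 48*x + 64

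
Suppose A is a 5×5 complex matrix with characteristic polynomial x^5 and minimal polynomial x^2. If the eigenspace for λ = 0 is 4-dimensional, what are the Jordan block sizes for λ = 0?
Block sizes for λ = 0: [2, 1, 1, 1]

Step 1 — from the characteristic polynomial, algebraic multiplicity of λ = 0 is 5. From dim ker(A − (0)·I) = 4, there are exactly 4 Jordan blocks for λ = 0.
Step 2 — from the minimal polynomial, the factor (x − 0)^2 tells us the largest block for λ = 0 has size 2.
Step 3 — with total size 5, 4 blocks, and largest block 2, the block sizes (in nonincreasing order) are [2, 1, 1, 1].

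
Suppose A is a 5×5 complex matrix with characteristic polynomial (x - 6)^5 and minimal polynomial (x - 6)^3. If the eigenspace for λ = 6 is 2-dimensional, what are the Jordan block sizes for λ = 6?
Block sizes for λ = 6: [3, 2]

Step 1 — from the characteristic polynomial, algebraic multiplicity of λ = 6 is 5. From dim ker(A − (6)·I) = 2, there are exactly 2 Jordan blocks for λ = 6.
Step 2 — from the minimal polynomial, the factor (x − 6)^3 tells us the largest block for λ = 6 has size 3.
Step 3 — with total size 5, 2 blocks, and largest block 3, the block sizes (in nonincreasing order) are [3, 2].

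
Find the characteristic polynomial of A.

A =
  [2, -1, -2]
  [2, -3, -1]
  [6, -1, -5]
x^3 + 6*x^2 + 12*x + 8

Expanding det(x·I − A) (e.g. by cofactor expansion or by noting that A is similar to its Jordan form J, which has the same characteristic polynomial as A) gives
  χ_A(x) = x^3 + 6*x^2 + 12*x + 8
which factors as (x + 2)^3. The eigenvalues (with algebraic multiplicities) are λ = -2 with multiplicity 3.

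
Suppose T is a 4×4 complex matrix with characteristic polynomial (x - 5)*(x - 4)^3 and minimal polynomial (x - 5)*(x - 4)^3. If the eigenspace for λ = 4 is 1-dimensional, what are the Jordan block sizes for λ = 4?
Block sizes for λ = 4: [3]

Step 1 — from the characteristic polynomial, algebraic multiplicity of λ = 4 is 3. From dim ker(T − (4)·I) = 1, there are exactly 1 Jordan blocks for λ = 4.
Step 2 — from the minimal polynomial, the factor (x − 4)^3 tells us the largest block for λ = 4 has size 3.
Step 3 — with total size 3, 1 blocks, and largest block 3, the block sizes (in nonincreasing order) are [3].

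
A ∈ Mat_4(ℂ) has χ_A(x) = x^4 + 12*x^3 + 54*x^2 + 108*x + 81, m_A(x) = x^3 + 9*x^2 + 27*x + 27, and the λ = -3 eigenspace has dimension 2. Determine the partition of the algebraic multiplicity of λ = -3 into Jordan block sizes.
Block sizes for λ = -3: [3, 1]

Step 1 — from the characteristic polynomial, algebraic multiplicity of λ = -3 is 4. From dim ker(A − (-3)·I) = 2, there are exactly 2 Jordan blocks for λ = -3.
Step 2 — from the minimal polynomial, the factor (x + 3)^3 tells us the largest block for λ = -3 has size 3.
Step 3 — with total size 4, 2 blocks, and largest block 3, the block sizes (in nonincreasing order) are [3, 1].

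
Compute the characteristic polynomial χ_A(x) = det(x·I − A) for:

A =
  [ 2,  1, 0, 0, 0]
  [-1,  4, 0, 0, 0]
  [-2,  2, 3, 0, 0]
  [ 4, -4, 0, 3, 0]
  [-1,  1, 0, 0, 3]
x^5 - 15*x^4 + 90*x^3 - 270*x^2 + 405*x - 243

Expanding det(x·I − A) (e.g. by cofactor expansion or by noting that A is similar to its Jordan form J, which has the same characteristic polynomial as A) gives
  χ_A(x) = x^5 - 15*x^4 + 90*x^3 - 270*x^2 + 405*x - 243
which factors as (x - 3)^5. The eigenvalues (with algebraic multiplicities) are λ = 3 with multiplicity 5.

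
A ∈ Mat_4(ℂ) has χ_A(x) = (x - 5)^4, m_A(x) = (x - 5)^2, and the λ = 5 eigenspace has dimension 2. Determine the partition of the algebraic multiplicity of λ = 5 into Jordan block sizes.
Block sizes for λ = 5: [2, 2]

Step 1 — from the characteristic polynomial, algebraic multiplicity of λ = 5 is 4. From dim ker(A − (5)·I) = 2, there are exactly 2 Jordan blocks for λ = 5.
Step 2 — from the minimal polynomial, the factor (x − 5)^2 tells us the largest block for λ = 5 has size 2.
Step 3 — with total size 4, 2 blocks, and largest block 2, the block sizes (in nonincreasing order) are [2, 2].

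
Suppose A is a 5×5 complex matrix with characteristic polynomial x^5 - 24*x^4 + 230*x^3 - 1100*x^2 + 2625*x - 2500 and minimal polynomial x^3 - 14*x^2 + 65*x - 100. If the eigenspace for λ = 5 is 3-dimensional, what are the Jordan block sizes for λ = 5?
Block sizes for λ = 5: [2, 1, 1]

Step 1 — from the characteristic polynomial, algebraic multiplicity of λ = 5 is 4. From dim ker(A − (5)·I) = 3, there are exactly 3 Jordan blocks for λ = 5.
Step 2 — from the minimal polynomial, the factor (x − 5)^2 tells us the largest block for λ = 5 has size 2.
Step 3 — with total size 4, 3 blocks, and largest block 2, the block sizes (in nonincreasing order) are [2, 1, 1].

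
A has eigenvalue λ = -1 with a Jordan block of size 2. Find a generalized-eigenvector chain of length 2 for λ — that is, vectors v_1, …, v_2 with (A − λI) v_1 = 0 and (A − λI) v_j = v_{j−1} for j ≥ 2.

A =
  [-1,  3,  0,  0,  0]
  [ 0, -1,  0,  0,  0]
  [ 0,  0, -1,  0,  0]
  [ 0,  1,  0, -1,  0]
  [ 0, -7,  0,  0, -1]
A Jordan chain for λ = -1 of length 2:
v_1 = (3, 0, 0, 1, -7)ᵀ
v_2 = (0, 1, 0, 0, 0)ᵀ

Let N = A − (-1)·I. We want v_2 with N^2 v_2 = 0 but N^1 v_2 ≠ 0; then v_{j-1} := N · v_j for j = 2, …, 2.

Pick v_2 = (0, 1, 0, 0, 0)ᵀ.
Then v_1 = N · v_2 = (3, 0, 0, 1, -7)ᵀ.

Sanity check: (A − (-1)·I) v_1 = (0, 0, 0, 0, 0)ᵀ = 0. ✓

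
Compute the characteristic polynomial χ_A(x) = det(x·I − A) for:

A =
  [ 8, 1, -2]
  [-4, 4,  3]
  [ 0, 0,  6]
x^3 - 18*x^2 + 108*x - 216

Expanding det(x·I − A) (e.g. by cofactor expansion or by noting that A is similar to its Jordan form J, which has the same characteristic polynomial as A) gives
  χ_A(x) = x^3 - 18*x^2 + 108*x - 216
which factors as (x - 6)^3. The eigenvalues (with algebraic multiplicities) are λ = 6 with multiplicity 3.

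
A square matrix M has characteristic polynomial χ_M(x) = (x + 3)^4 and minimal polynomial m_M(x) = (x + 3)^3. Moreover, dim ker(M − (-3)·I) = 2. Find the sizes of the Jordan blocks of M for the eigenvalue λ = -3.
Block sizes for λ = -3: [3, 1]

Step 1 — from the characteristic polynomial, algebraic multiplicity of λ = -3 is 4. From dim ker(M − (-3)·I) = 2, there are exactly 2 Jordan blocks for λ = -3.
Step 2 — from the minimal polynomial, the factor (x + 3)^3 tells us the largest block for λ = -3 has size 3.
Step 3 — with total size 4, 2 blocks, and largest block 3, the block sizes (in nonincreasing order) are [3, 1].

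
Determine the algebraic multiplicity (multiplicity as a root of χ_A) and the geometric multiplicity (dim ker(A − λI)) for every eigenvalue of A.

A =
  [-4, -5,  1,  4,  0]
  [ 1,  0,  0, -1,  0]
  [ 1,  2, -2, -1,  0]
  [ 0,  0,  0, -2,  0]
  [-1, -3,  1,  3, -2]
λ = -2: alg = 5, geom = 3

Step 1 — factor the characteristic polynomial to read off the algebraic multiplicities:
  χ_A(x) = (x + 2)^5

Step 2 — compute geometric multiplicities via the rank-nullity identity g(λ) = n − rank(A − λI):
  rank(A − (-2)·I) = 2, so dim ker(A − (-2)·I) = n − 2 = 3

Summary:
  λ = -2: algebraic multiplicity = 5, geometric multiplicity = 3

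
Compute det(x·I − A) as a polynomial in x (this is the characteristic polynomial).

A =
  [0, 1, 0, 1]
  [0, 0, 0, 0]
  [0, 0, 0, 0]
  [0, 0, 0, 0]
x^4

Expanding det(x·I − A) (e.g. by cofactor expansion or by noting that A is similar to its Jordan form J, which has the same characteristic polynomial as A) gives
  χ_A(x) = x^4
which factors as x^4. The eigenvalues (with algebraic multiplicities) are λ = 0 with multiplicity 4.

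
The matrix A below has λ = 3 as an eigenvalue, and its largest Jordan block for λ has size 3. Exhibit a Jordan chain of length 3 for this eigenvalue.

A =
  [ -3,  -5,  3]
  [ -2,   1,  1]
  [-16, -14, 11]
A Jordan chain for λ = 3 of length 3:
v_1 = (-2, 0, -4)ᵀ
v_2 = (-6, -2, -16)ᵀ
v_3 = (1, 0, 0)ᵀ

Let N = A − (3)·I. We want v_3 with N^3 v_3 = 0 but N^2 v_3 ≠ 0; then v_{j-1} := N · v_j for j = 3, …, 2.

Pick v_3 = (1, 0, 0)ᵀ.
Then v_2 = N · v_3 = (-6, -2, -16)ᵀ.
Then v_1 = N · v_2 = (-2, 0, -4)ᵀ.

Sanity check: (A − (3)·I) v_1 = (0, 0, 0)ᵀ = 0. ✓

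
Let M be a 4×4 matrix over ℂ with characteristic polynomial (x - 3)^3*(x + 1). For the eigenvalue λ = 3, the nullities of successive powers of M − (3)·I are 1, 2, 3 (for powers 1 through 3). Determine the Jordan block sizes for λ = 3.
Block sizes for λ = 3: [3]

From the dimensions of kernels of powers, the number of Jordan blocks of size at least j is d_j − d_{j−1} where d_j = dim ker(N^j) (with d_0 = 0). Computing the differences gives [1, 1, 1].
The number of blocks of size exactly k is (#blocks of size ≥ k) − (#blocks of size ≥ k + 1), so the partition is: 1 block(s) of size 3.
In nonincreasing order the block sizes are [3].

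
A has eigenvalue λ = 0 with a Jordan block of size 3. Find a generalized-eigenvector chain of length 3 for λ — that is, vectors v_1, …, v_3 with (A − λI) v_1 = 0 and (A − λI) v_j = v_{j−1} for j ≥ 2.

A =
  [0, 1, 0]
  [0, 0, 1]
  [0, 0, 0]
A Jordan chain for λ = 0 of length 3:
v_1 = (1, 0, 0)ᵀ
v_2 = (0, 1, 0)ᵀ
v_3 = (0, 0, 1)ᵀ

Let N = A − (0)·I. We want v_3 with N^3 v_3 = 0 but N^2 v_3 ≠ 0; then v_{j-1} := N · v_j for j = 3, …, 2.

Pick v_3 = (0, 0, 1)ᵀ.
Then v_2 = N · v_3 = (0, 1, 0)ᵀ.
Then v_1 = N · v_2 = (1, 0, 0)ᵀ.

Sanity check: (A − (0)·I) v_1 = (0, 0, 0)ᵀ = 0. ✓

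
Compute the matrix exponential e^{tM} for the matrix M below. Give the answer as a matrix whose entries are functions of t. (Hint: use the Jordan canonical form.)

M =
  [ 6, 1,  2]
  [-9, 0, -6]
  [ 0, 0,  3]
e^{tM} =
  [3*t*exp(3*t) + exp(3*t), t*exp(3*t), 2*t*exp(3*t)]
  [-9*t*exp(3*t), -3*t*exp(3*t) + exp(3*t), -6*t*exp(3*t)]
  [0, 0, exp(3*t)]

Strategy: write M = P · J · P⁻¹ where J is a Jordan canonical form, so e^{tM} = P · e^{tJ} · P⁻¹, and e^{tJ} can be computed block-by-block.

M has Jordan form
J =
  [3, 1, 0]
  [0, 3, 0]
  [0, 0, 3]
(up to reordering of blocks).

Per-block formulas:
  For a 1×1 block at λ = 3: exp(t · [3]) = [e^(3t)].
  For a 2×2 Jordan block J_2(3): exp(t · J_2(3)) = e^(3t)·(I + t·N), where N is the 2×2 nilpotent shift.

After assembling e^{tJ} and conjugating by P, we get:

e^{tM} =
  [3*t*exp(3*t) + exp(3*t), t*exp(3*t), 2*t*exp(3*t)]
  [-9*t*exp(3*t), -3*t*exp(3*t) + exp(3*t), -6*t*exp(3*t)]
  [0, 0, exp(3*t)]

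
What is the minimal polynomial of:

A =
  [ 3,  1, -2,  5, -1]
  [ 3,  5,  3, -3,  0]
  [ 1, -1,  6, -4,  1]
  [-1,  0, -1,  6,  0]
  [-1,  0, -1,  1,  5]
x^3 - 15*x^2 + 75*x - 125

The characteristic polynomial is χ_A(x) = (x - 5)^5, so the eigenvalues are known. The minimal polynomial is
  m_A(x) = Π_λ (x − λ)^{k_λ}
where k_λ is the size of the *largest* Jordan block for λ (equivalently, the smallest k with (A − λI)^k v = 0 for every generalised eigenvector v of λ).

  λ = 5: largest Jordan block has size 3, contributing (x − 5)^3

So m_A(x) = (x - 5)^3 = x^3 - 15*x^2 + 75*x - 125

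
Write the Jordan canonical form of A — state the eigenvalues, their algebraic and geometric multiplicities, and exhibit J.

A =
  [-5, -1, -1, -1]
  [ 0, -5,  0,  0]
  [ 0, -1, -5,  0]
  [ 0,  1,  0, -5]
J_2(-5) ⊕ J_2(-5)

The characteristic polynomial is
  det(x·I − A) = x^4 + 20*x^3 + 150*x^2 + 500*x + 625 = (x + 5)^4

Eigenvalues and multiplicities (the geometric multiplicity of λ is n − rank(A − λI), which equals the number of Jordan blocks for λ):
  λ = -5: algebraic multiplicity = 4, geometric multiplicity = 2

Determining the block sizes for each eigenvalue:
  λ = -5: with am = 4 and gm = 2, the partition is not yet determined (e.g. several partitions of 4 into 2 parts exist). Let N = A − (-5)·I. Computing rank(N^1) = 2, rank(N^2) = 0; the number of blocks of size ≥ j is rank(N^{j−1}) − rank(N^j), giving [2, 2]. So we have 2 block(s) of size 2 → block sizes [2, 2]

Assembling the blocks gives a Jordan form
J =
  [-5,  1,  0,  0]
  [ 0, -5,  0,  0]
  [ 0,  0, -5,  1]
  [ 0,  0,  0, -5]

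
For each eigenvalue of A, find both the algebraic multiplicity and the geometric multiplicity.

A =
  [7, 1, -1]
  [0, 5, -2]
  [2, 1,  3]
λ = 5: alg = 3, geom = 1

Step 1 — factor the characteristic polynomial to read off the algebraic multiplicities:
  χ_A(x) = (x - 5)^3

Step 2 — compute geometric multiplicities via the rank-nullity identity g(λ) = n − rank(A − λI):
  rank(A − (5)·I) = 2, so dim ker(A − (5)·I) = n − 2 = 1

Summary:
  λ = 5: algebraic multiplicity = 3, geometric multiplicity = 1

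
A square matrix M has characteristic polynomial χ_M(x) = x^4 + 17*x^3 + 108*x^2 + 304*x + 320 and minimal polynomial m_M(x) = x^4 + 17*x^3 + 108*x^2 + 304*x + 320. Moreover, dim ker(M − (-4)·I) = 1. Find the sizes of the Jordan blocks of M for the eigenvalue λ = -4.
Block sizes for λ = -4: [3]

Step 1 — from the characteristic polynomial, algebraic multiplicity of λ = -4 is 3. From dim ker(M − (-4)·I) = 1, there are exactly 1 Jordan blocks for λ = -4.
Step 2 — from the minimal polynomial, the factor (x + 4)^3 tells us the largest block for λ = -4 has size 3.
Step 3 — with total size 3, 1 blocks, and largest block 3, the block sizes (in nonincreasing order) are [3].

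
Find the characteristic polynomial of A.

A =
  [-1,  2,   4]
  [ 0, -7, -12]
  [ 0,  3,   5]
x^3 + 3*x^2 + 3*x + 1

Expanding det(x·I − A) (e.g. by cofactor expansion or by noting that A is similar to its Jordan form J, which has the same characteristic polynomial as A) gives
  χ_A(x) = x^3 + 3*x^2 + 3*x + 1
which factors as (x + 1)^3. The eigenvalues (with algebraic multiplicities) are λ = -1 with multiplicity 3.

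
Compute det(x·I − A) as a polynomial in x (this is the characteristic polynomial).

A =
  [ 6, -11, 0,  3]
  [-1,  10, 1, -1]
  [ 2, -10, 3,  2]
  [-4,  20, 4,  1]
x^4 - 20*x^3 + 150*x^2 - 500*x + 625

Expanding det(x·I − A) (e.g. by cofactor expansion or by noting that A is similar to its Jordan form J, which has the same characteristic polynomial as A) gives
  χ_A(x) = x^4 - 20*x^3 + 150*x^2 - 500*x + 625
which factors as (x - 5)^4. The eigenvalues (with algebraic multiplicities) are λ = 5 with multiplicity 4.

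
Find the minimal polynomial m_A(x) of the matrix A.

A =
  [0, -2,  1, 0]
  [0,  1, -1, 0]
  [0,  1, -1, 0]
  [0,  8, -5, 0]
x^3

The characteristic polynomial is χ_A(x) = x^4, so the eigenvalues are known. The minimal polynomial is
  m_A(x) = Π_λ (x − λ)^{k_λ}
where k_λ is the size of the *largest* Jordan block for λ (equivalently, the smallest k with (A − λI)^k v = 0 for every generalised eigenvector v of λ).

  λ = 0: largest Jordan block has size 3, contributing (x − 0)^3

So m_A(x) = x^3 = x^3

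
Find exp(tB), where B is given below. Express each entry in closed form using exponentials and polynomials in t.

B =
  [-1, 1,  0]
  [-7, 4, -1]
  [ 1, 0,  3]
e^{tB} =
  [t^2*exp(2*t) - 3*t*exp(2*t) + exp(2*t), -t^2*exp(2*t)/2 + t*exp(2*t), -t^2*exp(2*t)/2]
  [3*t^2*exp(2*t) - 7*t*exp(2*t), -3*t^2*exp(2*t)/2 + 2*t*exp(2*t) + exp(2*t), -3*t^2*exp(2*t)/2 - t*exp(2*t)]
  [-t^2*exp(2*t) + t*exp(2*t), t^2*exp(2*t)/2, t^2*exp(2*t)/2 + t*exp(2*t) + exp(2*t)]

Strategy: write B = P · J · P⁻¹ where J is a Jordan canonical form, so e^{tB} = P · e^{tJ} · P⁻¹, and e^{tJ} can be computed block-by-block.

B has Jordan form
J =
  [2, 1, 0]
  [0, 2, 1]
  [0, 0, 2]
(up to reordering of blocks).

Per-block formulas:
  For a 3×3 Jordan block J_3(2): exp(t · J_3(2)) = e^(2t)·(I + t·N + (t^2/2)·N^2), where N is the 3×3 nilpotent shift.

After assembling e^{tJ} and conjugating by P, we get:

e^{tB} =
  [t^2*exp(2*t) - 3*t*exp(2*t) + exp(2*t), -t^2*exp(2*t)/2 + t*exp(2*t), -t^2*exp(2*t)/2]
  [3*t^2*exp(2*t) - 7*t*exp(2*t), -3*t^2*exp(2*t)/2 + 2*t*exp(2*t) + exp(2*t), -3*t^2*exp(2*t)/2 - t*exp(2*t)]
  [-t^2*exp(2*t) + t*exp(2*t), t^2*exp(2*t)/2, t^2*exp(2*t)/2 + t*exp(2*t) + exp(2*t)]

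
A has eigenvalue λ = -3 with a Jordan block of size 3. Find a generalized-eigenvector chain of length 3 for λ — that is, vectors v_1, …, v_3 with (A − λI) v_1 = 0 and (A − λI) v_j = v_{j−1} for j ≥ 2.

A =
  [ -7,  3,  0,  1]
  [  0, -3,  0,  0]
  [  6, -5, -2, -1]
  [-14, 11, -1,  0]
A Jordan chain for λ = -3 of length 3:
v_1 = (2, 0, -4, 8)ᵀ
v_2 = (-4, 0, 6, -14)ᵀ
v_3 = (1, 0, 0, 0)ᵀ

Let N = A − (-3)·I. We want v_3 with N^3 v_3 = 0 but N^2 v_3 ≠ 0; then v_{j-1} := N · v_j for j = 3, …, 2.

Pick v_3 = (1, 0, 0, 0)ᵀ.
Then v_2 = N · v_3 = (-4, 0, 6, -14)ᵀ.
Then v_1 = N · v_2 = (2, 0, -4, 8)ᵀ.

Sanity check: (A − (-3)·I) v_1 = (0, 0, 0, 0)ᵀ = 0. ✓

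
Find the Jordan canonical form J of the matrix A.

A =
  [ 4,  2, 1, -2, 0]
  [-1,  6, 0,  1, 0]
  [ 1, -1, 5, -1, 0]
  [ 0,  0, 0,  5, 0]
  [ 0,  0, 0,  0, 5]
J_3(5) ⊕ J_1(5) ⊕ J_1(5)

The characteristic polynomial is
  det(x·I − A) = x^5 - 25*x^4 + 250*x^3 - 1250*x^2 + 3125*x - 3125 = (x - 5)^5

Eigenvalues and multiplicities (the geometric multiplicity of λ is n − rank(A − λI), which equals the number of Jordan blocks for λ):
  λ = 5: algebraic multiplicity = 5, geometric multiplicity = 3

Determining the block sizes for each eigenvalue:
  λ = 5: with am = 5 and gm = 3, the partition is not yet determined (e.g. several partitions of 5 into 3 parts exist). Let N = A − (5)·I. Computing rank(N^1) = 2, rank(N^2) = 1, rank(N^3) = 0; the number of blocks of size ≥ j is rank(N^{j−1}) − rank(N^j), giving [3, 1, 1]. So we have 1 block(s) of size 3, 2 block(s) of size 1 → block sizes [3, 1, 1]

Assembling the blocks gives a Jordan form
J =
  [5, 1, 0, 0, 0]
  [0, 5, 1, 0, 0]
  [0, 0, 5, 0, 0]
  [0, 0, 0, 5, 0]
  [0, 0, 0, 0, 5]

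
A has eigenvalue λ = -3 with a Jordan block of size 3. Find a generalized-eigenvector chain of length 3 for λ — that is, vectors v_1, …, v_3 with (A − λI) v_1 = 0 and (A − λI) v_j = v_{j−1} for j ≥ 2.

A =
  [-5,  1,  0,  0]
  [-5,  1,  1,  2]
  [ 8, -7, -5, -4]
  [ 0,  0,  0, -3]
A Jordan chain for λ = -3 of length 3:
v_1 = (-1, -2, 3, 0)ᵀ
v_2 = (-2, -5, 8, 0)ᵀ
v_3 = (1, 0, 0, 0)ᵀ

Let N = A − (-3)·I. We want v_3 with N^3 v_3 = 0 but N^2 v_3 ≠ 0; then v_{j-1} := N · v_j for j = 3, …, 2.

Pick v_3 = (1, 0, 0, 0)ᵀ.
Then v_2 = N · v_3 = (-2, -5, 8, 0)ᵀ.
Then v_1 = N · v_2 = (-1, -2, 3, 0)ᵀ.

Sanity check: (A − (-3)·I) v_1 = (0, 0, 0, 0)ᵀ = 0. ✓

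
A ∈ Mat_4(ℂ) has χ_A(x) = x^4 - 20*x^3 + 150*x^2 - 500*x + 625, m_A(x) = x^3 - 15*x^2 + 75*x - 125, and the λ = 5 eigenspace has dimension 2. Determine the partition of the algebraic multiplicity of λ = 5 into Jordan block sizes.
Block sizes for λ = 5: [3, 1]

Step 1 — from the characteristic polynomial, algebraic multiplicity of λ = 5 is 4. From dim ker(A − (5)·I) = 2, there are exactly 2 Jordan blocks for λ = 5.
Step 2 — from the minimal polynomial, the factor (x − 5)^3 tells us the largest block for λ = 5 has size 3.
Step 3 — with total size 4, 2 blocks, and largest block 3, the block sizes (in nonincreasing order) are [3, 1].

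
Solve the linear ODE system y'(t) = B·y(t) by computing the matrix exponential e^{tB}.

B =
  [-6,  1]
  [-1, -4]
e^{tB} =
  [-t*exp(-5*t) + exp(-5*t), t*exp(-5*t)]
  [-t*exp(-5*t), t*exp(-5*t) + exp(-5*t)]

Strategy: write B = P · J · P⁻¹ where J is a Jordan canonical form, so e^{tB} = P · e^{tJ} · P⁻¹, and e^{tJ} can be computed block-by-block.

B has Jordan form
J =
  [-5,  1]
  [ 0, -5]
(up to reordering of blocks).

Per-block formulas:
  For a 2×2 Jordan block J_2(-5): exp(t · J_2(-5)) = e^(-5t)·(I + t·N), where N is the 2×2 nilpotent shift.

After assembling e^{tJ} and conjugating by P, we get:

e^{tB} =
  [-t*exp(-5*t) + exp(-5*t), t*exp(-5*t)]
  [-t*exp(-5*t), t*exp(-5*t) + exp(-5*t)]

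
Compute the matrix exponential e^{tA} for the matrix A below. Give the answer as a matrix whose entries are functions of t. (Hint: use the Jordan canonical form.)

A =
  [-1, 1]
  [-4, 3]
e^{tA} =
  [-2*t*exp(t) + exp(t), t*exp(t)]
  [-4*t*exp(t), 2*t*exp(t) + exp(t)]

Strategy: write A = P · J · P⁻¹ where J is a Jordan canonical form, so e^{tA} = P · e^{tJ} · P⁻¹, and e^{tJ} can be computed block-by-block.

A has Jordan form
J =
  [1, 1]
  [0, 1]
(up to reordering of blocks).

Per-block formulas:
  For a 2×2 Jordan block J_2(1): exp(t · J_2(1)) = e^(1t)·(I + t·N), where N is the 2×2 nilpotent shift.

After assembling e^{tJ} and conjugating by P, we get:

e^{tA} =
  [-2*t*exp(t) + exp(t), t*exp(t)]
  [-4*t*exp(t), 2*t*exp(t) + exp(t)]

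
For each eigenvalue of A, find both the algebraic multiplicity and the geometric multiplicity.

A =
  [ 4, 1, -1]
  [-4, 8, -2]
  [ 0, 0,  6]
λ = 6: alg = 3, geom = 2

Step 1 — factor the characteristic polynomial to read off the algebraic multiplicities:
  χ_A(x) = (x - 6)^3

Step 2 — compute geometric multiplicities via the rank-nullity identity g(λ) = n − rank(A − λI):
  rank(A − (6)·I) = 1, so dim ker(A − (6)·I) = n − 1 = 2

Summary:
  λ = 6: algebraic multiplicity = 3, geometric multiplicity = 2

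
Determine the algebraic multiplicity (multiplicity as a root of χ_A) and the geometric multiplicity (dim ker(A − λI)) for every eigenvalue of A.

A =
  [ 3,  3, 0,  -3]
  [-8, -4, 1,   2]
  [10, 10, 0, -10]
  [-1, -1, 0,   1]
λ = 0: alg = 4, geom = 2

Step 1 — factor the characteristic polynomial to read off the algebraic multiplicities:
  χ_A(x) = x^4

Step 2 — compute geometric multiplicities via the rank-nullity identity g(λ) = n − rank(A − λI):
  rank(A − (0)·I) = 2, so dim ker(A − (0)·I) = n − 2 = 2

Summary:
  λ = 0: algebraic multiplicity = 4, geometric multiplicity = 2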